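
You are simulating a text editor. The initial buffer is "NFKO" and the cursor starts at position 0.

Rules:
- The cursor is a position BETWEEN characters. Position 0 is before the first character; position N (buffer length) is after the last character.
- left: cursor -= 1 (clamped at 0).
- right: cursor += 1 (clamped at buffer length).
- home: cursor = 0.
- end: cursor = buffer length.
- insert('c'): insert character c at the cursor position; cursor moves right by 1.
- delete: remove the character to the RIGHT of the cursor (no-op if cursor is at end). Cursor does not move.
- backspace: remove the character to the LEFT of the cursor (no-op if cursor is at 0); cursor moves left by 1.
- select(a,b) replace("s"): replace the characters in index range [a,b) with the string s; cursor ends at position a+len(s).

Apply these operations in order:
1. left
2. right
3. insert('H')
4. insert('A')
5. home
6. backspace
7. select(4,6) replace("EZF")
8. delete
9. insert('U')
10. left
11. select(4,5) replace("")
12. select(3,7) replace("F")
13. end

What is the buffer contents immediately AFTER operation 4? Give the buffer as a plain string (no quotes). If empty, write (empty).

Answer: NHAFKO

Derivation:
After op 1 (left): buf='NFKO' cursor=0
After op 2 (right): buf='NFKO' cursor=1
After op 3 (insert('H')): buf='NHFKO' cursor=2
After op 4 (insert('A')): buf='NHAFKO' cursor=3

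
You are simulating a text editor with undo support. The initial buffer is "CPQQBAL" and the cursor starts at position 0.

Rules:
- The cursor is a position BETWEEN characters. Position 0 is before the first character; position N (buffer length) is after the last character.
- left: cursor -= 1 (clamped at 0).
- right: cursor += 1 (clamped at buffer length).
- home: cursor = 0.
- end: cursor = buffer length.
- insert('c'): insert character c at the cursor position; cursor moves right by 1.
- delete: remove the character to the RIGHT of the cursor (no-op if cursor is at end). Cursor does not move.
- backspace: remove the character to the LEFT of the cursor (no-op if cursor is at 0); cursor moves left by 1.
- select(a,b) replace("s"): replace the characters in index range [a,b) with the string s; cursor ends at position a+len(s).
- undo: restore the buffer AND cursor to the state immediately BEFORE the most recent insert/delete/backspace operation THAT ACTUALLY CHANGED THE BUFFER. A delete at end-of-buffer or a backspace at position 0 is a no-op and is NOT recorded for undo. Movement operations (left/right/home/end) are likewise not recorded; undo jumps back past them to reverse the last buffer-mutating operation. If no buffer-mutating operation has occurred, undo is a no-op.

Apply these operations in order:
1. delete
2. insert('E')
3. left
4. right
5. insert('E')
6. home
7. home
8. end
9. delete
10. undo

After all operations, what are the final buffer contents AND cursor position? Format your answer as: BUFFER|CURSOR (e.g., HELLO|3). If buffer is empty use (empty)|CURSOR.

After op 1 (delete): buf='PQQBAL' cursor=0
After op 2 (insert('E')): buf='EPQQBAL' cursor=1
After op 3 (left): buf='EPQQBAL' cursor=0
After op 4 (right): buf='EPQQBAL' cursor=1
After op 5 (insert('E')): buf='EEPQQBAL' cursor=2
After op 6 (home): buf='EEPQQBAL' cursor=0
After op 7 (home): buf='EEPQQBAL' cursor=0
After op 8 (end): buf='EEPQQBAL' cursor=8
After op 9 (delete): buf='EEPQQBAL' cursor=8
After op 10 (undo): buf='EPQQBAL' cursor=1

Answer: EPQQBAL|1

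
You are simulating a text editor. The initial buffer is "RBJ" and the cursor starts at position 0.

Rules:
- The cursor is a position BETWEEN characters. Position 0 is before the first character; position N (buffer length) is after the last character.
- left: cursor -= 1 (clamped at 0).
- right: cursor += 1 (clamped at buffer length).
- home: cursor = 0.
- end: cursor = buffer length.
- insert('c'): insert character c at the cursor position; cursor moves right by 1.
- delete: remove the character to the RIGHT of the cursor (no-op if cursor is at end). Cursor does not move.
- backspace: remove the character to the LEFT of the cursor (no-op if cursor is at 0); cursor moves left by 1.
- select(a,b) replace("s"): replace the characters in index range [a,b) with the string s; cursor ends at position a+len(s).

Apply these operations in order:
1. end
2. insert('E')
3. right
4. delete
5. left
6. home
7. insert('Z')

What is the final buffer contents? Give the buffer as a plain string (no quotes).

Answer: ZRBJE

Derivation:
After op 1 (end): buf='RBJ' cursor=3
After op 2 (insert('E')): buf='RBJE' cursor=4
After op 3 (right): buf='RBJE' cursor=4
After op 4 (delete): buf='RBJE' cursor=4
After op 5 (left): buf='RBJE' cursor=3
After op 6 (home): buf='RBJE' cursor=0
After op 7 (insert('Z')): buf='ZRBJE' cursor=1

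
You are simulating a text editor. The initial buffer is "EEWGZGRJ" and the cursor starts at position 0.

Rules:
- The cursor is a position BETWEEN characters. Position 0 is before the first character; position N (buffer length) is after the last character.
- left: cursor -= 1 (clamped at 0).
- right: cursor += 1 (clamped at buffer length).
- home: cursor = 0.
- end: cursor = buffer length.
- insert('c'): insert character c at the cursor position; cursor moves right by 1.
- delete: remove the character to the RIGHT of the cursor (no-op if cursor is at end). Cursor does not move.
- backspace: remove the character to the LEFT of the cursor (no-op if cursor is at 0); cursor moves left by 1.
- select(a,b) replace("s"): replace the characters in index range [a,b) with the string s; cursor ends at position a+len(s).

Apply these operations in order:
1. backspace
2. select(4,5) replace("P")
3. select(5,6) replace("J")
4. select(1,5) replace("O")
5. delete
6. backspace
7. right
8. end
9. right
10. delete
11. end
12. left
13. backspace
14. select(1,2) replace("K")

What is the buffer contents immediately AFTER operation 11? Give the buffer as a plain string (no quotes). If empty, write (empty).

Answer: ERJ

Derivation:
After op 1 (backspace): buf='EEWGZGRJ' cursor=0
After op 2 (select(4,5) replace("P")): buf='EEWGPGRJ' cursor=5
After op 3 (select(5,6) replace("J")): buf='EEWGPJRJ' cursor=6
After op 4 (select(1,5) replace("O")): buf='EOJRJ' cursor=2
After op 5 (delete): buf='EORJ' cursor=2
After op 6 (backspace): buf='ERJ' cursor=1
After op 7 (right): buf='ERJ' cursor=2
After op 8 (end): buf='ERJ' cursor=3
After op 9 (right): buf='ERJ' cursor=3
After op 10 (delete): buf='ERJ' cursor=3
After op 11 (end): buf='ERJ' cursor=3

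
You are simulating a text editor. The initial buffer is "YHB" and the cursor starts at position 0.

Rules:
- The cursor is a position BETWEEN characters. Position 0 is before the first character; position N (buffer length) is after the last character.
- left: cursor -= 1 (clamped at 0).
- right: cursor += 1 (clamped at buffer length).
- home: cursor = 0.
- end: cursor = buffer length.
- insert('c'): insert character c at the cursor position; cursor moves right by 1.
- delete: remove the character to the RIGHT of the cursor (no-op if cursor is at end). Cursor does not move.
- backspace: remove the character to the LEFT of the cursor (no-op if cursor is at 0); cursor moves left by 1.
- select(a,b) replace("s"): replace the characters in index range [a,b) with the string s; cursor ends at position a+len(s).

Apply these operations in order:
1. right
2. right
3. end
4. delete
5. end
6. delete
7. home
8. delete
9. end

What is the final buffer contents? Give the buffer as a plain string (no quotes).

After op 1 (right): buf='YHB' cursor=1
After op 2 (right): buf='YHB' cursor=2
After op 3 (end): buf='YHB' cursor=3
After op 4 (delete): buf='YHB' cursor=3
After op 5 (end): buf='YHB' cursor=3
After op 6 (delete): buf='YHB' cursor=3
After op 7 (home): buf='YHB' cursor=0
After op 8 (delete): buf='HB' cursor=0
After op 9 (end): buf='HB' cursor=2

Answer: HB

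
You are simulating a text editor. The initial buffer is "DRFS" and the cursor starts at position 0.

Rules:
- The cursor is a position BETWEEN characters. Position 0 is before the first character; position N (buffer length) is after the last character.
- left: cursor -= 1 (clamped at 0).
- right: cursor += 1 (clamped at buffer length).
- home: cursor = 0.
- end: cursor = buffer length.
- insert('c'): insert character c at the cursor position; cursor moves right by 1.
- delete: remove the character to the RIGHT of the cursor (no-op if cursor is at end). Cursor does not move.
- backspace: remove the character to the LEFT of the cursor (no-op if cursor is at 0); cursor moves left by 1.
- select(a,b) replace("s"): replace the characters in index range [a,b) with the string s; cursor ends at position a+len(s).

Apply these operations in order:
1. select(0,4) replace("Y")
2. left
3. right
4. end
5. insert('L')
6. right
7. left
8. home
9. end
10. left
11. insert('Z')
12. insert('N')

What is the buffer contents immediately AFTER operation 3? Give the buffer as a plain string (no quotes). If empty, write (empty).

After op 1 (select(0,4) replace("Y")): buf='Y' cursor=1
After op 2 (left): buf='Y' cursor=0
After op 3 (right): buf='Y' cursor=1

Answer: Y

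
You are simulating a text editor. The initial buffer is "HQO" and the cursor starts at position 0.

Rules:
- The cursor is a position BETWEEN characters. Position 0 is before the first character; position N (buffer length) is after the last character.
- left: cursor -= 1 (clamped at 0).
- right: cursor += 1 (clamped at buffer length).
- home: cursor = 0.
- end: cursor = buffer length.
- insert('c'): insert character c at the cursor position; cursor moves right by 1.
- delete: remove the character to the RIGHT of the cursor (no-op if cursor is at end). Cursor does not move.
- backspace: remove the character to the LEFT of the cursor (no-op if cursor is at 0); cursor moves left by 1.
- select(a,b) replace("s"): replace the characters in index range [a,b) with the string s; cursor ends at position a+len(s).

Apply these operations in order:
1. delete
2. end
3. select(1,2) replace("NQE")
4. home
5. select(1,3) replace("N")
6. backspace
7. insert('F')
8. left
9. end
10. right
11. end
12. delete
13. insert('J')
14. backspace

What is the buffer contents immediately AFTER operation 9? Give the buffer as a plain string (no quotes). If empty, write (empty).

Answer: QFE

Derivation:
After op 1 (delete): buf='QO' cursor=0
After op 2 (end): buf='QO' cursor=2
After op 3 (select(1,2) replace("NQE")): buf='QNQE' cursor=4
After op 4 (home): buf='QNQE' cursor=0
After op 5 (select(1,3) replace("N")): buf='QNE' cursor=2
After op 6 (backspace): buf='QE' cursor=1
After op 7 (insert('F')): buf='QFE' cursor=2
After op 8 (left): buf='QFE' cursor=1
After op 9 (end): buf='QFE' cursor=3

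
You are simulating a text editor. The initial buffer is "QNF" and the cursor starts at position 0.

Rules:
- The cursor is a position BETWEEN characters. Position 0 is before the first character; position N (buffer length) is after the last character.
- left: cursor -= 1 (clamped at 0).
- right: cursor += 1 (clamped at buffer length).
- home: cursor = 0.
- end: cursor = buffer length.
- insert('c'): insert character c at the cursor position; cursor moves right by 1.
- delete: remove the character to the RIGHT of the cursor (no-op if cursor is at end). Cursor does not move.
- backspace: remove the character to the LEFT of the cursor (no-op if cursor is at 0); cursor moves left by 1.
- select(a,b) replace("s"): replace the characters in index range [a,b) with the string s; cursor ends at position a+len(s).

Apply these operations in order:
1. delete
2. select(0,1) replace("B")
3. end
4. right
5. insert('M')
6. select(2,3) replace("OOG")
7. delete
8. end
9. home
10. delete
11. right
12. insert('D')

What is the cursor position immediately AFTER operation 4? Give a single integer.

Answer: 2

Derivation:
After op 1 (delete): buf='NF' cursor=0
After op 2 (select(0,1) replace("B")): buf='BF' cursor=1
After op 3 (end): buf='BF' cursor=2
After op 4 (right): buf='BF' cursor=2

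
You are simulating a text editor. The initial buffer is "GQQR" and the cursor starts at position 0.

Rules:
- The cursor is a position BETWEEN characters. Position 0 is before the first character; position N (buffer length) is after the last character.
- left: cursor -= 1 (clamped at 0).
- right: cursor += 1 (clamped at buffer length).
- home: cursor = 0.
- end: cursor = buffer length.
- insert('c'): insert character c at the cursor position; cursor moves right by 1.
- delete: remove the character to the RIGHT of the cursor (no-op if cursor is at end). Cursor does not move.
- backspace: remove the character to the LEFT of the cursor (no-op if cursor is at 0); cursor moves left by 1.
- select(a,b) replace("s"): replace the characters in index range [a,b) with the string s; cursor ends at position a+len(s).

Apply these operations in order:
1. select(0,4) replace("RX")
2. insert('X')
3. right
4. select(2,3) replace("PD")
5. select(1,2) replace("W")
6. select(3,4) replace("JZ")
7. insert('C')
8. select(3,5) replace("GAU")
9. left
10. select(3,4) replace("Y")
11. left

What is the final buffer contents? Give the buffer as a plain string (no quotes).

Answer: RWPYAUC

Derivation:
After op 1 (select(0,4) replace("RX")): buf='RX' cursor=2
After op 2 (insert('X')): buf='RXX' cursor=3
After op 3 (right): buf='RXX' cursor=3
After op 4 (select(2,3) replace("PD")): buf='RXPD' cursor=4
After op 5 (select(1,2) replace("W")): buf='RWPD' cursor=2
After op 6 (select(3,4) replace("JZ")): buf='RWPJZ' cursor=5
After op 7 (insert('C')): buf='RWPJZC' cursor=6
After op 8 (select(3,5) replace("GAU")): buf='RWPGAUC' cursor=6
After op 9 (left): buf='RWPGAUC' cursor=5
After op 10 (select(3,4) replace("Y")): buf='RWPYAUC' cursor=4
After op 11 (left): buf='RWPYAUC' cursor=3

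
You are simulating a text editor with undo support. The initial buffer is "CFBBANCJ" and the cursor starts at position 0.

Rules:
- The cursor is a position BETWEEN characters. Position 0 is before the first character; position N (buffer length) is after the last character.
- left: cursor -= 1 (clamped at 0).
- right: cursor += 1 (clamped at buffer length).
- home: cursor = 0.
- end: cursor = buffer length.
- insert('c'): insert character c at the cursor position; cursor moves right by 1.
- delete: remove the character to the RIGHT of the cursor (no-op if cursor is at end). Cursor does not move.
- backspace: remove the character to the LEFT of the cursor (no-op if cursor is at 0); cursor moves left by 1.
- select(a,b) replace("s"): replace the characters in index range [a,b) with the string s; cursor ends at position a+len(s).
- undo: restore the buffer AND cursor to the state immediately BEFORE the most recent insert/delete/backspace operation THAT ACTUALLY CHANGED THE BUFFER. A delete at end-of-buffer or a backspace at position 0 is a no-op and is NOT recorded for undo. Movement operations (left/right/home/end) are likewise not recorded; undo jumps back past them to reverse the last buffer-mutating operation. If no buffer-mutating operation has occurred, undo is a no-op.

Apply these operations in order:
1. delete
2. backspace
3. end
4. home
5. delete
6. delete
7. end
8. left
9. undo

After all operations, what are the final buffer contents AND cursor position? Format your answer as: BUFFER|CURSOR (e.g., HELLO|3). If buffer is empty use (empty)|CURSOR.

Answer: BBANCJ|0

Derivation:
After op 1 (delete): buf='FBBANCJ' cursor=0
After op 2 (backspace): buf='FBBANCJ' cursor=0
After op 3 (end): buf='FBBANCJ' cursor=7
After op 4 (home): buf='FBBANCJ' cursor=0
After op 5 (delete): buf='BBANCJ' cursor=0
After op 6 (delete): buf='BANCJ' cursor=0
After op 7 (end): buf='BANCJ' cursor=5
After op 8 (left): buf='BANCJ' cursor=4
After op 9 (undo): buf='BBANCJ' cursor=0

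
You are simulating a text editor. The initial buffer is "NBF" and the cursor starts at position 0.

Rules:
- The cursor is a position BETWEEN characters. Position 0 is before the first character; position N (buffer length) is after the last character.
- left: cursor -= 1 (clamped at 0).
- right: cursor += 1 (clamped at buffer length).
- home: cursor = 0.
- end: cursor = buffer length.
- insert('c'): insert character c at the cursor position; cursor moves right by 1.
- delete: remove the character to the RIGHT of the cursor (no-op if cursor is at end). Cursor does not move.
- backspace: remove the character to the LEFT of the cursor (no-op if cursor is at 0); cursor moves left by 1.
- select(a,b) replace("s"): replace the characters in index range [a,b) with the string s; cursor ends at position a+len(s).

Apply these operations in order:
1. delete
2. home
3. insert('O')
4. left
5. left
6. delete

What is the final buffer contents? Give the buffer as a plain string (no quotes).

Answer: BF

Derivation:
After op 1 (delete): buf='BF' cursor=0
After op 2 (home): buf='BF' cursor=0
After op 3 (insert('O')): buf='OBF' cursor=1
After op 4 (left): buf='OBF' cursor=0
After op 5 (left): buf='OBF' cursor=0
After op 6 (delete): buf='BF' cursor=0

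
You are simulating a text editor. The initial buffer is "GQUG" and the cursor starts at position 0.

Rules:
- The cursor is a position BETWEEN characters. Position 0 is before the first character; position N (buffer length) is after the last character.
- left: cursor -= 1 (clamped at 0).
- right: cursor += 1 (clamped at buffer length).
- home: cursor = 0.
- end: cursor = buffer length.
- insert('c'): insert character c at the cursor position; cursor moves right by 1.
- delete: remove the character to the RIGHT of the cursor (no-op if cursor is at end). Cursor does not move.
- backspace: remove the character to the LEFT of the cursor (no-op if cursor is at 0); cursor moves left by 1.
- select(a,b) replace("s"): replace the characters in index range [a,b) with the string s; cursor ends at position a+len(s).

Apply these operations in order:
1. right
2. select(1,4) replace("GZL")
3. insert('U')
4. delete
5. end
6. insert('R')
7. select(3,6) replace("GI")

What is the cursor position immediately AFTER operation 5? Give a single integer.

Answer: 5

Derivation:
After op 1 (right): buf='GQUG' cursor=1
After op 2 (select(1,4) replace("GZL")): buf='GGZL' cursor=4
After op 3 (insert('U')): buf='GGZLU' cursor=5
After op 4 (delete): buf='GGZLU' cursor=5
After op 5 (end): buf='GGZLU' cursor=5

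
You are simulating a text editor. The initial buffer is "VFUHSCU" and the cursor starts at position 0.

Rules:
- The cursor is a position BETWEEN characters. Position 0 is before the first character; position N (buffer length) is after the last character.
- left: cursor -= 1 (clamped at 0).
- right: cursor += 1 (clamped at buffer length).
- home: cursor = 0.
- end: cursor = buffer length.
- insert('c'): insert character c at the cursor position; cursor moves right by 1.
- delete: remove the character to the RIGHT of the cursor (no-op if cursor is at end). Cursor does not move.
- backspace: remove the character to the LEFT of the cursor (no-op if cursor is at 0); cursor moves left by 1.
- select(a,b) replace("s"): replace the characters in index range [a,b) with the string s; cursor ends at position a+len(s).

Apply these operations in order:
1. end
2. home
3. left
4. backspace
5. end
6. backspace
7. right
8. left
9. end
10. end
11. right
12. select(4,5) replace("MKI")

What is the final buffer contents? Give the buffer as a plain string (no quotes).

After op 1 (end): buf='VFUHSCU' cursor=7
After op 2 (home): buf='VFUHSCU' cursor=0
After op 3 (left): buf='VFUHSCU' cursor=0
After op 4 (backspace): buf='VFUHSCU' cursor=0
After op 5 (end): buf='VFUHSCU' cursor=7
After op 6 (backspace): buf='VFUHSC' cursor=6
After op 7 (right): buf='VFUHSC' cursor=6
After op 8 (left): buf='VFUHSC' cursor=5
After op 9 (end): buf='VFUHSC' cursor=6
After op 10 (end): buf='VFUHSC' cursor=6
After op 11 (right): buf='VFUHSC' cursor=6
After op 12 (select(4,5) replace("MKI")): buf='VFUHMKIC' cursor=7

Answer: VFUHMKIC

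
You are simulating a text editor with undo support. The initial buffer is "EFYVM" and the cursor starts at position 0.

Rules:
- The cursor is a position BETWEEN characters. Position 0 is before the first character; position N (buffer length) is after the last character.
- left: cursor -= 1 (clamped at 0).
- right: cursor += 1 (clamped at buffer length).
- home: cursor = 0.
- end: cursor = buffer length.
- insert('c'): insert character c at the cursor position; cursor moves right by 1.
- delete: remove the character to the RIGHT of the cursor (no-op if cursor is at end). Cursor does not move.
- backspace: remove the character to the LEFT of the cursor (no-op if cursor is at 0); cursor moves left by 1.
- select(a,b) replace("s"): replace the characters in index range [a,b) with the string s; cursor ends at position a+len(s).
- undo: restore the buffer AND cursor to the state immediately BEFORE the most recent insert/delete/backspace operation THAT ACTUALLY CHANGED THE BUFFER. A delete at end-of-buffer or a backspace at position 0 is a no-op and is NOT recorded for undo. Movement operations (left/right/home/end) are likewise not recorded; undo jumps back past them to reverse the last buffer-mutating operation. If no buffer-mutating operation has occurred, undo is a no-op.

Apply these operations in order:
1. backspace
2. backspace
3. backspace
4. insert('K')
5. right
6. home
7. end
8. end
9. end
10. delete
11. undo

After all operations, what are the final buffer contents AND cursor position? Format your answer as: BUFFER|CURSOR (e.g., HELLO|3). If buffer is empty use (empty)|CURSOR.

After op 1 (backspace): buf='EFYVM' cursor=0
After op 2 (backspace): buf='EFYVM' cursor=0
After op 3 (backspace): buf='EFYVM' cursor=0
After op 4 (insert('K')): buf='KEFYVM' cursor=1
After op 5 (right): buf='KEFYVM' cursor=2
After op 6 (home): buf='KEFYVM' cursor=0
After op 7 (end): buf='KEFYVM' cursor=6
After op 8 (end): buf='KEFYVM' cursor=6
After op 9 (end): buf='KEFYVM' cursor=6
After op 10 (delete): buf='KEFYVM' cursor=6
After op 11 (undo): buf='EFYVM' cursor=0

Answer: EFYVM|0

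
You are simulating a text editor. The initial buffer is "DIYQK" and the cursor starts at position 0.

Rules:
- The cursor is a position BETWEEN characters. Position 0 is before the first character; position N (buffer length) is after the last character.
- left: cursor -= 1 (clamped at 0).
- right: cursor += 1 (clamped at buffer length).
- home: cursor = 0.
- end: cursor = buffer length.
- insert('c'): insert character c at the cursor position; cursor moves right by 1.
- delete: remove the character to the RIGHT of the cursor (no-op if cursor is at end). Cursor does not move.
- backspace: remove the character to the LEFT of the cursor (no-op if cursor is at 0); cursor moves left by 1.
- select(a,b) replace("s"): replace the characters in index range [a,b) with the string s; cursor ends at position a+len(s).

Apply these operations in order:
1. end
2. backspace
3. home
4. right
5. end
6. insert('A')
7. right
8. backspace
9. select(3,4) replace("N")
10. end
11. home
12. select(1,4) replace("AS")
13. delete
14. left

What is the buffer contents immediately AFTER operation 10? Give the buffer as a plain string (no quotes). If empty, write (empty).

Answer: DIYN

Derivation:
After op 1 (end): buf='DIYQK' cursor=5
After op 2 (backspace): buf='DIYQ' cursor=4
After op 3 (home): buf='DIYQ' cursor=0
After op 4 (right): buf='DIYQ' cursor=1
After op 5 (end): buf='DIYQ' cursor=4
After op 6 (insert('A')): buf='DIYQA' cursor=5
After op 7 (right): buf='DIYQA' cursor=5
After op 8 (backspace): buf='DIYQ' cursor=4
After op 9 (select(3,4) replace("N")): buf='DIYN' cursor=4
After op 10 (end): buf='DIYN' cursor=4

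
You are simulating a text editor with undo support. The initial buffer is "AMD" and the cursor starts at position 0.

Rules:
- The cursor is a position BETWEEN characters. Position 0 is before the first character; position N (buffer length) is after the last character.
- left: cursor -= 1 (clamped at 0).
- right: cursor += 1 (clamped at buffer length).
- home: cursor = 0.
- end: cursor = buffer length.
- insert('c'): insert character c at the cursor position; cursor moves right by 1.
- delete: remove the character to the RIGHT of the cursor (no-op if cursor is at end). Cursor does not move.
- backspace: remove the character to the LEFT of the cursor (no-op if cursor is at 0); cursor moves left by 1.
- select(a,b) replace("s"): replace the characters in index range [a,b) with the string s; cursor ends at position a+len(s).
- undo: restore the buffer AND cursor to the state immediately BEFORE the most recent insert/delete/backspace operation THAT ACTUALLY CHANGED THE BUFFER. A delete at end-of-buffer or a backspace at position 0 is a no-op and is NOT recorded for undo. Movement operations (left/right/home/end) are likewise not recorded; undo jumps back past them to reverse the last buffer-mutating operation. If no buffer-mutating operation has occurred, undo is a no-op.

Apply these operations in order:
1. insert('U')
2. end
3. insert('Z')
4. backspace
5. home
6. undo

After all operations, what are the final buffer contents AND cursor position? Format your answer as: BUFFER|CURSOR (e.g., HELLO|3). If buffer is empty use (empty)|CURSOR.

Answer: UAMDZ|5

Derivation:
After op 1 (insert('U')): buf='UAMD' cursor=1
After op 2 (end): buf='UAMD' cursor=4
After op 3 (insert('Z')): buf='UAMDZ' cursor=5
After op 4 (backspace): buf='UAMD' cursor=4
After op 5 (home): buf='UAMD' cursor=0
After op 6 (undo): buf='UAMDZ' cursor=5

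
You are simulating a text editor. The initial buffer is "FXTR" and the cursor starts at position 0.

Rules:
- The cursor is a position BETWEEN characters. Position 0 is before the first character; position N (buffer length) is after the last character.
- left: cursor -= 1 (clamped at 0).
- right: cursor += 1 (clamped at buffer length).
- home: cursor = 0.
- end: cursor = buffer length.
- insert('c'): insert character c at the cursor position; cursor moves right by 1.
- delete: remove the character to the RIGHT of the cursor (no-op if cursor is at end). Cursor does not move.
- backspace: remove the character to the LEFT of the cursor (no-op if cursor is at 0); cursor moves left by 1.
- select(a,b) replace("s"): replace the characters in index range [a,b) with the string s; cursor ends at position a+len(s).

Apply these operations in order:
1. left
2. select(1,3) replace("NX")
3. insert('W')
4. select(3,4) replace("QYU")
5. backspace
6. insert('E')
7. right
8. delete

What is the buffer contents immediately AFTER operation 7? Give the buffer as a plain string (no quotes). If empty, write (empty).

Answer: FNXQYER

Derivation:
After op 1 (left): buf='FXTR' cursor=0
After op 2 (select(1,3) replace("NX")): buf='FNXR' cursor=3
After op 3 (insert('W')): buf='FNXWR' cursor=4
After op 4 (select(3,4) replace("QYU")): buf='FNXQYUR' cursor=6
After op 5 (backspace): buf='FNXQYR' cursor=5
After op 6 (insert('E')): buf='FNXQYER' cursor=6
After op 7 (right): buf='FNXQYER' cursor=7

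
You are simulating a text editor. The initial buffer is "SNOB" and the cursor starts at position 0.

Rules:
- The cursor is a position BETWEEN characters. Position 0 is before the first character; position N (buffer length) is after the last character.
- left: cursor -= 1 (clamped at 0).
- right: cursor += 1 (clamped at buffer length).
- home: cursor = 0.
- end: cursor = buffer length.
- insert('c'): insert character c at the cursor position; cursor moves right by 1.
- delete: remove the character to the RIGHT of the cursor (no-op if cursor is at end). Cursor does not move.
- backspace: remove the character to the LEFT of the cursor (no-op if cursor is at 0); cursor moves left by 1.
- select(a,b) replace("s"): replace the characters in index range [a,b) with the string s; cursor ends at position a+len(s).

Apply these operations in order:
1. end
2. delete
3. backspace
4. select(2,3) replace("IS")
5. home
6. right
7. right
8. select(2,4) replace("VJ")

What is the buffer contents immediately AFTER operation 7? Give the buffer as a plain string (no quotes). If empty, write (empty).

After op 1 (end): buf='SNOB' cursor=4
After op 2 (delete): buf='SNOB' cursor=4
After op 3 (backspace): buf='SNO' cursor=3
After op 4 (select(2,3) replace("IS")): buf='SNIS' cursor=4
After op 5 (home): buf='SNIS' cursor=0
After op 6 (right): buf='SNIS' cursor=1
After op 7 (right): buf='SNIS' cursor=2

Answer: SNIS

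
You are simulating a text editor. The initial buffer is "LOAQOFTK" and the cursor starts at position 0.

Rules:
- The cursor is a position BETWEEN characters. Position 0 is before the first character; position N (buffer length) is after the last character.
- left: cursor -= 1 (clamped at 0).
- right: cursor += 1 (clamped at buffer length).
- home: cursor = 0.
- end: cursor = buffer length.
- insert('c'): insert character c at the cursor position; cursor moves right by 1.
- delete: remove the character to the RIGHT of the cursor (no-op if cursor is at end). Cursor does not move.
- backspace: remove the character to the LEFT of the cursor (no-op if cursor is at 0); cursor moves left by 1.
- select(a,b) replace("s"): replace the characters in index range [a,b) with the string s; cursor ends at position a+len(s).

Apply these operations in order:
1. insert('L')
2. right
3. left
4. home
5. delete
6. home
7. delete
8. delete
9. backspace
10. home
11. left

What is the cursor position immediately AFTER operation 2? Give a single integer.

Answer: 2

Derivation:
After op 1 (insert('L')): buf='LLOAQOFTK' cursor=1
After op 2 (right): buf='LLOAQOFTK' cursor=2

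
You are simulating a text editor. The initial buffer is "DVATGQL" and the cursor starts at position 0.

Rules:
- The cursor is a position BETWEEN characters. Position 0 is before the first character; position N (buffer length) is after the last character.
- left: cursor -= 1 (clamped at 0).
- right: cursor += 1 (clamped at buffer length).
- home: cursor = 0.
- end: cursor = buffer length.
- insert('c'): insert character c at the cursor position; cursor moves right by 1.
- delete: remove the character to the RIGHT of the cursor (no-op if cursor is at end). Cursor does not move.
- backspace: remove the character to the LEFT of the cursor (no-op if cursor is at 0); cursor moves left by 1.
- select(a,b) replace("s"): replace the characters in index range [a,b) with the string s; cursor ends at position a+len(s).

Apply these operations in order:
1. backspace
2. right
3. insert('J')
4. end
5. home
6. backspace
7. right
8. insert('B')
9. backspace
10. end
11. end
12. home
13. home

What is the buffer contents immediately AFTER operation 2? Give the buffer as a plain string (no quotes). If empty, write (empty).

Answer: DVATGQL

Derivation:
After op 1 (backspace): buf='DVATGQL' cursor=0
After op 2 (right): buf='DVATGQL' cursor=1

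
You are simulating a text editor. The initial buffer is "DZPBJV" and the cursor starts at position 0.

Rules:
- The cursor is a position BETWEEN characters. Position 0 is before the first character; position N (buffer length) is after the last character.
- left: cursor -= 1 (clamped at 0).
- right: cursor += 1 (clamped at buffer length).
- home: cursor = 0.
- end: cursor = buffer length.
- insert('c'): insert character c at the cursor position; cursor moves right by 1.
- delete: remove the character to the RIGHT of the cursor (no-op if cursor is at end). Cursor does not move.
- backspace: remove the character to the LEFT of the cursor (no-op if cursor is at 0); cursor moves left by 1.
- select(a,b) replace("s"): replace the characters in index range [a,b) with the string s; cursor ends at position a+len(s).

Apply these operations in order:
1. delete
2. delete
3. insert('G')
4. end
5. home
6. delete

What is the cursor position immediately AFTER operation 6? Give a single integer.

After op 1 (delete): buf='ZPBJV' cursor=0
After op 2 (delete): buf='PBJV' cursor=0
After op 3 (insert('G')): buf='GPBJV' cursor=1
After op 4 (end): buf='GPBJV' cursor=5
After op 5 (home): buf='GPBJV' cursor=0
After op 6 (delete): buf='PBJV' cursor=0

Answer: 0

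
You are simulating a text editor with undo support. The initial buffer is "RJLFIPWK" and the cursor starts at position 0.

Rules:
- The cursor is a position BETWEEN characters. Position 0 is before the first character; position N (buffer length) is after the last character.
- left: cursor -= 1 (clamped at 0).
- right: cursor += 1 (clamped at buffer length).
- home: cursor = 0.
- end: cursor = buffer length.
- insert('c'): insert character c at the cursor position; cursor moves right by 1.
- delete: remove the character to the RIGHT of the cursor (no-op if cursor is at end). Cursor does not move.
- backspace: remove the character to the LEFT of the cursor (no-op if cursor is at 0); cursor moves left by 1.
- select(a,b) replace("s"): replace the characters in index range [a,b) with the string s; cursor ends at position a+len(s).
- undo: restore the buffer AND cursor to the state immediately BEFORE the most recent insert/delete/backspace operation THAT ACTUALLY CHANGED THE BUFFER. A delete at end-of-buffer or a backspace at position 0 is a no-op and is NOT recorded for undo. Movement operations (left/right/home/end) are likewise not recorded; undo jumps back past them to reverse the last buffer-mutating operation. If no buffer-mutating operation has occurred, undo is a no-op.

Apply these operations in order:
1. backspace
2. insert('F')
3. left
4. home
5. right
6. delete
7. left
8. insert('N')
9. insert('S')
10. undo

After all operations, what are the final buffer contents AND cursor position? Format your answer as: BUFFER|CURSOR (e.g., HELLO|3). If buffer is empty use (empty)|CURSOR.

After op 1 (backspace): buf='RJLFIPWK' cursor=0
After op 2 (insert('F')): buf='FRJLFIPWK' cursor=1
After op 3 (left): buf='FRJLFIPWK' cursor=0
After op 4 (home): buf='FRJLFIPWK' cursor=0
After op 5 (right): buf='FRJLFIPWK' cursor=1
After op 6 (delete): buf='FJLFIPWK' cursor=1
After op 7 (left): buf='FJLFIPWK' cursor=0
After op 8 (insert('N')): buf='NFJLFIPWK' cursor=1
After op 9 (insert('S')): buf='NSFJLFIPWK' cursor=2
After op 10 (undo): buf='NFJLFIPWK' cursor=1

Answer: NFJLFIPWK|1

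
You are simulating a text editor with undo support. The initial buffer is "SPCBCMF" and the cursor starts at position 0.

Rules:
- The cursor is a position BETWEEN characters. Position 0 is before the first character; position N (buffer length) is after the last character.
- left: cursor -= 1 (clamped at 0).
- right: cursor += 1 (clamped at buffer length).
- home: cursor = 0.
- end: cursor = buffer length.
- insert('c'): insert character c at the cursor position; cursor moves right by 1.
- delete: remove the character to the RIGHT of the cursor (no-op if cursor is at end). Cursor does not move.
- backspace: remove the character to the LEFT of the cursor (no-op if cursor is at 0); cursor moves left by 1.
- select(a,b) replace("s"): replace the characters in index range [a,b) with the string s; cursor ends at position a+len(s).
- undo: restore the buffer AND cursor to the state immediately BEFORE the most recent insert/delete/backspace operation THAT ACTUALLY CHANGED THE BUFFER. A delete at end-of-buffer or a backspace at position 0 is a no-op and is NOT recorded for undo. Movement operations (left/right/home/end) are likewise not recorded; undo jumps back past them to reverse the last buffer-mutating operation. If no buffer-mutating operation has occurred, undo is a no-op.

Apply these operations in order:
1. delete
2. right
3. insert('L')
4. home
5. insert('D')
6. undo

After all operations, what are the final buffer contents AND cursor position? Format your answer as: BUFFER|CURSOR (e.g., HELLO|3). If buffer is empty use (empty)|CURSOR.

After op 1 (delete): buf='PCBCMF' cursor=0
After op 2 (right): buf='PCBCMF' cursor=1
After op 3 (insert('L')): buf='PLCBCMF' cursor=2
After op 4 (home): buf='PLCBCMF' cursor=0
After op 5 (insert('D')): buf='DPLCBCMF' cursor=1
After op 6 (undo): buf='PLCBCMF' cursor=0

Answer: PLCBCMF|0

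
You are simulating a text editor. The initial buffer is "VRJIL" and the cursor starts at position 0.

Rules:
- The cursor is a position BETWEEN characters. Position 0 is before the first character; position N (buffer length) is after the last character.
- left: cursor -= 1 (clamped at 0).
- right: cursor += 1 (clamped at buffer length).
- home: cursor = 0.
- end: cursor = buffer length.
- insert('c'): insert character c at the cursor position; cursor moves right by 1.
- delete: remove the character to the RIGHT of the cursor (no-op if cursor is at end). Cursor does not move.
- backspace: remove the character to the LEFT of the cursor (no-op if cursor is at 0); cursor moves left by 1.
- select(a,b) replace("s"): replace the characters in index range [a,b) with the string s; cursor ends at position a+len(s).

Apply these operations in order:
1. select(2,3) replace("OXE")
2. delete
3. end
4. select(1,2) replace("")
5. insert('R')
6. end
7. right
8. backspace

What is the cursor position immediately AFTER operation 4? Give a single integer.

Answer: 1

Derivation:
After op 1 (select(2,3) replace("OXE")): buf='VROXEIL' cursor=5
After op 2 (delete): buf='VROXEL' cursor=5
After op 3 (end): buf='VROXEL' cursor=6
After op 4 (select(1,2) replace("")): buf='VOXEL' cursor=1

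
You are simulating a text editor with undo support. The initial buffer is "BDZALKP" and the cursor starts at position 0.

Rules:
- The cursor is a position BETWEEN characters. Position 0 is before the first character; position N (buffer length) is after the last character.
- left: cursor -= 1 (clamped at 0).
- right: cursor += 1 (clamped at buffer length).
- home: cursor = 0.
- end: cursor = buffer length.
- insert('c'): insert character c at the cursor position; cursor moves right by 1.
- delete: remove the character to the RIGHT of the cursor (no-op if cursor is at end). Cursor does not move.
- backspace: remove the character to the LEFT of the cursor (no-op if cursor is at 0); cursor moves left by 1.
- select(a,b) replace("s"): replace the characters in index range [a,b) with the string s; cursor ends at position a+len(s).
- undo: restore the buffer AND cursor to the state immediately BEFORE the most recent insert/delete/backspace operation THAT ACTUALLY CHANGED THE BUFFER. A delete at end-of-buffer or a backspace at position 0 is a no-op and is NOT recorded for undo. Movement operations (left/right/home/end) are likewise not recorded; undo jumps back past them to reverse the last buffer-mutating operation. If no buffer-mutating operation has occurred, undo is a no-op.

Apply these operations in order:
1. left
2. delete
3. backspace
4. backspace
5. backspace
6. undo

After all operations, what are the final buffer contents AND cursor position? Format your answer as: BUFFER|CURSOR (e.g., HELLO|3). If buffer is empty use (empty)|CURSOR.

Answer: BDZALKP|0

Derivation:
After op 1 (left): buf='BDZALKP' cursor=0
After op 2 (delete): buf='DZALKP' cursor=0
After op 3 (backspace): buf='DZALKP' cursor=0
After op 4 (backspace): buf='DZALKP' cursor=0
After op 5 (backspace): buf='DZALKP' cursor=0
After op 6 (undo): buf='BDZALKP' cursor=0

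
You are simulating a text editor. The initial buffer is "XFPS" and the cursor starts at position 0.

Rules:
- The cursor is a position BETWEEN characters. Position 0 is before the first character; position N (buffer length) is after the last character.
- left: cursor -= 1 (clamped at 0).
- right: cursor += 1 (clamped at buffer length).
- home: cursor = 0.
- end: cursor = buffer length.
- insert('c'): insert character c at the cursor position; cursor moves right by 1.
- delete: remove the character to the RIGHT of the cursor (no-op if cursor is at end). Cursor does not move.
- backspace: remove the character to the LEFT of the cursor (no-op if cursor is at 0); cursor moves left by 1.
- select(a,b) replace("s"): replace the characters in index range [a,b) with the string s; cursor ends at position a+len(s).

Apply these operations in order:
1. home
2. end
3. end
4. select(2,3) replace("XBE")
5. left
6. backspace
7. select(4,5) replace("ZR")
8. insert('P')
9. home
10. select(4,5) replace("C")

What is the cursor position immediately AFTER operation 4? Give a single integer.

Answer: 5

Derivation:
After op 1 (home): buf='XFPS' cursor=0
After op 2 (end): buf='XFPS' cursor=4
After op 3 (end): buf='XFPS' cursor=4
After op 4 (select(2,3) replace("XBE")): buf='XFXBES' cursor=5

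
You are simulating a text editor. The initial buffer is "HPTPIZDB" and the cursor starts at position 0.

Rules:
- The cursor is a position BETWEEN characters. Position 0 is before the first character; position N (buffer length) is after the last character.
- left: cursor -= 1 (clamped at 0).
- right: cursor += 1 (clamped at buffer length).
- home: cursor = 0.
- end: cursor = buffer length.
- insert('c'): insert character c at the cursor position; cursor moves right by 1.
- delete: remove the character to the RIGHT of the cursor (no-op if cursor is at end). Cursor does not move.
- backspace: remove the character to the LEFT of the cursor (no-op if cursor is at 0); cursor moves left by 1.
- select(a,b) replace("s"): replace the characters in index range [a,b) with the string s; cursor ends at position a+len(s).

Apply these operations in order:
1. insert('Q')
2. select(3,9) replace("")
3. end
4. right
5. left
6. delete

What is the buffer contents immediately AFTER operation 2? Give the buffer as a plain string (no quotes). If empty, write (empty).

After op 1 (insert('Q')): buf='QHPTPIZDB' cursor=1
After op 2 (select(3,9) replace("")): buf='QHP' cursor=3

Answer: QHP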